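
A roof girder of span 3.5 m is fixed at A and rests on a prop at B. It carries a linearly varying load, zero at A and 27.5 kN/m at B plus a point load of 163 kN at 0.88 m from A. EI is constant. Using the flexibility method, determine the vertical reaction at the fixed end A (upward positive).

R_A = 170.5 kN

Take the reaction at B as the redundant and release it; the primary structure is a cantilever fixed at A.
Free-end deflection of the primary structure under the applied loading (downward +):
  triangular load, peak 27.5 at the free end: 11w₀L⁴/(120EI) = 378.3/EI
  point load 163 at a = 0.88: Pa²(3L − a)/(6EI) = 202.4/EI
  δ_0 = 580.7/EI
Tip deflection under a unit load at B: L³/(3EI) = 14.29/EI.
Compatibility at B: δ_0 − R_B·δ_{BB} = 0, so R_B = 580.7/14.29 = 40.63 kN.
Vertical equilibrium: R_A = ΣP − R_B = 211.1 − 40.63 = 170.5 kN.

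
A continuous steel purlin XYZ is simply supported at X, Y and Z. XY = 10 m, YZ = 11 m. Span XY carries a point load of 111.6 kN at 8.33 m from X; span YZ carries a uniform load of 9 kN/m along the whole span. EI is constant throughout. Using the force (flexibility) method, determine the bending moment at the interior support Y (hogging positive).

Take M_Y as the redundant. Released structure: two simple spans XY and YZ with a hinge at Y.
Rotations at Y on the released spans (each span's end-slope, ×1/EI):
  span XY: point load 111.6 at a = 8.33: Pab(L + a)/(6LEI) = 474.3/EI
  span YZ: UDL 9: wL³/(24EI) = 499.1/EI
  relative rotation θ_0 = (474.3 + 499.1)/EI = 973.4/EI
A unit hogging moment at Y produces rotation L₁/(3EI) + L₂/(3EI) = 7/EI.
Compatibility: M_Y·(L₁+L₂)/(3EI) = θ_0, giving M_Y = 139.1 kN·m (hogging).

M_Y = 139.1 kN·m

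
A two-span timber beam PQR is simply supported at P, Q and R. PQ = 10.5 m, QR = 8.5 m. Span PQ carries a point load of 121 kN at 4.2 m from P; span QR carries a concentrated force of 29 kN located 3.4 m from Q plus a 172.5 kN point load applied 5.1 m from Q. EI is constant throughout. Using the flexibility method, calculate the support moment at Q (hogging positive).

Release continuity at Q by inserting a hinge; the redundant is the internal moment M_Q. The primary structure is two simply-supported spans PQ and QR.
End slopes at the hinge Q, treating each span as simply supported:
  span PQ: point load 121 at a = 4.2: Pab(L + a)/(6LEI) = 747.1/EI
  span QR: point load 29 at a = 3.4: Pab(L + b)/(6LEI) = 134.1/EI
  span QR: point load 172.5 at a = 5.1: Pab(L + b)/(6LEI) = 697.9/EI
  relative rotation θ_0 = (747.1 + 832)/EI = 1579/EI
A unit hogging moment at Q produces rotation L₁/(3EI) + L₂/(3EI) = 6.333/EI.
Compatibility: M_Q·(L₁+L₂)/(3EI) = θ_0, giving M_Q = 249.3 kN·m (hogging).

M_Q = 249.3 kN·m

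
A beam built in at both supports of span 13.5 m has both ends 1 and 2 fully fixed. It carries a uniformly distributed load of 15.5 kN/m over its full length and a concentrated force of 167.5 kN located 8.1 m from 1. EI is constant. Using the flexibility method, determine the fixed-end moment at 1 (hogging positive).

Take the two fixed-end moments M_1, M_2 as redundants; the released structure is the simple span 12.
End rotations of the released simple span under the applied load (×1/EI):
  at 1: UDL 15.5: wL³/(24EI) = 1589/EI
  at 2: UDL 15.5: wL³/(24EI) = 1589/EI
  at 1: point load 167.5 at a = 8.1: Pab(L + b)/(6LEI) = 1710/EI
  at 2: point load 167.5 at a = 8.1: Pab(L + a)/(6LEI) = 1954/EI
  θ_10 = 3298/EI,  θ_20 = 3543/EI
Flexibility coefficients: a unit moment at one end gives L/(3EI) there and L/(6EI) at the far end, so f₁₁ = f₂₂ = 4.5/EI and f₁₂ = f₂₁ = 2.25/EI.
Compatibility — zero rotation at each built-in end:
  4.5 M_1 + 2.25 M_2 = 3298
  2.25 M_1 + 4.5 M_2 = 3543
Solving the pair gives M_1 = 452.5 kN·m and M_2 = 561 kN·m (hogging).

M_1 = 452.5 kN·m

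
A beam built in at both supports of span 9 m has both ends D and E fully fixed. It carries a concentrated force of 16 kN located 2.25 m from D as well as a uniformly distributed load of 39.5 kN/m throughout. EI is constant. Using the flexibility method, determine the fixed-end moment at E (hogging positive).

Take the two fixed-end moments M_D, M_E as redundants; the released structure is the simple span DE.
End rotations of the released simple span under the applied load (×1/EI):
  at D: point load 16 at a = 2.25: Pab(L + b)/(6LEI) = 70.88/EI
  at E: point load 16 at a = 2.25: Pab(L + a)/(6LEI) = 50.62/EI
  at D: UDL 39.5: wL³/(24EI) = 1200/EI
  at E: UDL 39.5: wL³/(24EI) = 1200/EI
  θ_D0 = 1271/EI,  θ_E0 = 1250/EI
Flexibility coefficients: a unit moment at one end gives L/(3EI) there and L/(6EI) at the far end, so f₁₁ = f₂₂ = 3/EI and f₁₂ = f₂₁ = 1.5/EI.
Compatibility — zero rotation at each built-in end:
  3 M_D + 1.5 M_E = 1271
  1.5 M_D + 3 M_E = 1250
Solving the pair gives M_D = 286.9 kN·m and M_E = 273.4 kN·m (hogging).

M_E = 273.4 kN·m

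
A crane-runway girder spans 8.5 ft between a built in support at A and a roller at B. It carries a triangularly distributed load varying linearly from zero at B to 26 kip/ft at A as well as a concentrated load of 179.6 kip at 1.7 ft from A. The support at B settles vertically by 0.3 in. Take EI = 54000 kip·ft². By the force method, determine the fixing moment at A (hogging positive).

Take the reaction at B as the redundant and release it; the primary structure is a cantilever fixed at A.
Downward deflection at the released point B due to the loads:
  triangular load, peak 26 at the fixed end: w₀L⁴/(30EI) = 4524/EI
  point load 179.6 at a = 1.7: Pa²(3L − a)/(6EI) = 2059/EI
  δ_0 = 6583/EI
Flexibility coefficient — unit upward force at B: δ_{BB} = L³/(3EI) = 204.7/EI.
With EI = 54000 kip·ft²: δ_0 = 0.12191 ft and δ_{BB} = 0.003791 ft/kip.
Compatibility — the beam at B must follow the support down by 0.025 ft: δ_0 − R_B·δ_{BB} = 0.025, so R_B = (0.12191 − 0.025)/0.003791 = 25.56 kip.
Moment equilibrium about A: M_A = Σ(load moments about A) − R_B·L = 618.4 − 25.56×8.5 = 401.1 kip·ft.

M_A = 401.1 kip·ft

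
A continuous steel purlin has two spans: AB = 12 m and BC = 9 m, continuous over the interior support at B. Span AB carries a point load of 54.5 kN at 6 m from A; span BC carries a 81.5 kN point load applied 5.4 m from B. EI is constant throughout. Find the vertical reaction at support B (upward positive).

R_B = 83.74 kN

Insert a hinge at B; M_B is the redundant, and each span becomes simply supported.
Rotations at B on the released spans (each span's end-slope, ×1/EI):
  span AB: point load 54.5 at a = 6: Pab(L + a)/(6LEI) = 490.5/EI
  span BC: point load 81.5 at a = 5.4: Pab(L + b)/(6LEI) = 369.7/EI
  relative rotation θ_0 = (490.5 + 369.7)/EI = 860.2/EI
A unit hogging moment at B produces rotation L₁/(3EI) + L₂/(3EI) = 7/EI.
Slope continuity at B: θ_0 = M_B·7/EI, so M_B = 860.2/7 = 122.9 kN·m (hogging).
Span AB, ΣM about A with M_B applied at B: R_B^{AB}·12 = 327 + 122.9, so R_B^{AB} = 37.49 kN and R_A = 54.5 − 37.49 = 17.01 kN.
Span BC, ΣM about C: R_B^{BC}·9 = 293.4 + 122.9, so R_B^{BC} = 46.25 kN and R_C = 81.5 − 46.25 = 35.25 kN.
R_B = 37.49 + 46.25 = 83.74 kN.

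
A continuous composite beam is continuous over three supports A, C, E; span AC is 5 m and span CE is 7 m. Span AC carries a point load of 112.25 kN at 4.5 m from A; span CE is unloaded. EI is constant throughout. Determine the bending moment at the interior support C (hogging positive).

Insert a hinge at C; M_C is the redundant, and each span becomes simply supported.
End slopes at the hinge C, treating each span as simply supported:
  span AC: point load 112.25 at a = 4.5: Pab(L + a)/(6LEI) = 79.98/EI
  relative rotation θ_0 = (79.98 + 0)/EI = 79.98/EI
A unit hogging moment at C produces rotation L₁/(3EI) + L₂/(3EI) = 4/EI.
Compatibility: M_C·(L₁+L₂)/(3EI) = θ_0, giving M_C = 19.99 kN·m (hogging).

M_C = 19.99 kN·m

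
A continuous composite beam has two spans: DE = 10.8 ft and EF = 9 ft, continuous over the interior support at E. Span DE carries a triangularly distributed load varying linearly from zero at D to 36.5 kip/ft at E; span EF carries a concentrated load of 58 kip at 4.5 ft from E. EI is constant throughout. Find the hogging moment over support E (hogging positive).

Take M_E as the redundant. Released structure: two simple spans DE and EF with a hinge at E.
Discontinuity in slope at E on the released structure — sum the simple-span end rotations:
  span DE: triangular load, peak 36.5: w₀L³/(45EI) = 1022/EI
  span EF: point load 58 at a = 4.5: Pab(L + b)/(6LEI) = 293.6/EI
  relative rotation θ_0 = (1022 + 293.6)/EI = 1315/EI
A unit hogging moment at E produces rotation L₁/(3EI) + L₂/(3EI) = 6.6/EI.
Compatibility: M_E·(L₁+L₂)/(3EI) = θ_0, giving M_E = 199.3 kip·ft (hogging).

M_E = 199.3 kip·ft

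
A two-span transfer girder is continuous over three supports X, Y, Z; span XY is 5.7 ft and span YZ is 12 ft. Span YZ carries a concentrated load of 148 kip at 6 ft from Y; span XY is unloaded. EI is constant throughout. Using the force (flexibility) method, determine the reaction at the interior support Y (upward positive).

Release continuity at Y by inserting a hinge; the redundant is the internal moment M_Y. The primary structure is two simply-supported spans XY and YZ.
End slopes at the hinge Y, treating each span as simply supported:
  span YZ: point load 148 at a = 6: Pab(L + b)/(6LEI) = 1332/EI
  relative rotation θ_0 = (0 + 1332)/EI = 1332/EI
A unit hogging moment at Y produces rotation L₁/(3EI) + L₂/(3EI) = 5.9/EI.
Compatibility: M_Y·(L₁+L₂)/(3EI) = θ_0, giving M_Y = 225.8 kip·ft (hogging).
Span XY, ΣM about X with M_Y applied at Y: R_Y^{XY}·5.7 = 0 + 225.8, so R_Y^{XY} = 39.61 kip and R_X = 0 − 39.61 = -39.61 kip.
Span YZ, ΣM about Z: R_Y^{YZ}·12 = 888 + 225.8, so R_Y^{YZ} = 92.81 kip and R_Z = 148 − 92.81 = 55.19 kip.
R_Y = 39.61 + 92.81 = 132.4 kip.

R_Y = 132.4 kip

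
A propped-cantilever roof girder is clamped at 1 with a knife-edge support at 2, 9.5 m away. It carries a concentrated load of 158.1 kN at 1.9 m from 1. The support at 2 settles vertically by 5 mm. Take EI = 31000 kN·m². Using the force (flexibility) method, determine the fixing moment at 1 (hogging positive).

M_1 = 221.4 kN·m

Choose R_2 as the redundant. The primary structure is the cantilever fixed at 1.
Deflection at 2 on the released cantilever, summing each load's contribution:
  point load 158.1 at a = 1.9: Pa²(3L − a)/(6EI) = 2530/EI
Tip deflection under a unit load at 2: L³/(3EI) = 285.8/EI.
With EI = 31000 kN·m²: δ_0 = 0.081622 m and δ_{22} = 0.009219 m/kN.
Compatibility — the beam at 2 must follow the support down by 0.005 m: δ_0 − R_2·δ_{22} = 0.005, so R_2 = (0.081622 − 0.005)/0.009219 = 8.311 kN.
Moment equilibrium about 1: M_1 = Σ(load moments about 1) − R_2·L = 300.4 − 8.311×9.5 = 221.4 kN·m.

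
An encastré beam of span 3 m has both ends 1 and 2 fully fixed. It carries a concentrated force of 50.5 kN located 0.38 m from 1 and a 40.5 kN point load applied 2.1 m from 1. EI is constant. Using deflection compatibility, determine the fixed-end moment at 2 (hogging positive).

Release both end moments; the primary structure is a simply-supported span 12 with redundants M_1 and M_2.
End rotations of the released simple span under the applied load (×1/EI):
  at 1: point load 50.5 at a = 0.38: Pab(L + b)/(6LEI) = 15.7/EI
  at 2: point load 50.5 at a = 0.38: Pab(L + a)/(6LEI) = 9.441/EI
  at 1: point load 40.5 at a = 2.1: Pab(L + b)/(6LEI) = 16.58/EI
  at 2: point load 40.5 at a = 2.1: Pab(L + a)/(6LEI) = 21.69/EI
  θ_10 = 32.28/EI,  θ_20 = 31.13/EI
Flexibility coefficients: a unit moment at one end gives L/(3EI) there and L/(6EI) at the far end, so f₁₁ = f₂₂ = 1/EI and f₁₂ = f₂₁ = 0.5/EI.
Compatibility — zero rotation at each built-in end:
  1 M_1 + 0.5 M_2 = 32.28
  0.5 M_1 + 1 M_2 = 31.13
Solving the pair gives M_1 = 22.29 kN·m and M_2 = 19.98 kN·m (hogging).

M_2 = 19.98 kN·m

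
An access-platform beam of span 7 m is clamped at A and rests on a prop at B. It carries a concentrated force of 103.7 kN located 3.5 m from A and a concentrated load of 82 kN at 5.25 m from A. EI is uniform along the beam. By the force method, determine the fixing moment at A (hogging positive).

M_A = 203.4 kN·m

Choose R_B as the redundant. The primary structure is the cantilever fixed at A.
Downward deflection at the released point B due to the loads:
  point load 103.7 at a = 3.5: Pa²(3L − a)/(6EI) = 3705/EI
  point load 82 at a = 5.25: Pa²(3L − a)/(6EI) = 5933/EI
  δ_0 = 9638/EI
Flexibility coefficient — unit upward force at B: δ_{BB} = L³/(3EI) = 114.3/EI.
Compatibility at B: δ_0 − R_B·δ_{BB} = 0, so R_B = 9638/114.3 = 84.3 kN.
Moment equilibrium about A: M_A = Σ(load moments about A) − R_B·L = 793.5 − 84.3×7 = 203.4 kN·m.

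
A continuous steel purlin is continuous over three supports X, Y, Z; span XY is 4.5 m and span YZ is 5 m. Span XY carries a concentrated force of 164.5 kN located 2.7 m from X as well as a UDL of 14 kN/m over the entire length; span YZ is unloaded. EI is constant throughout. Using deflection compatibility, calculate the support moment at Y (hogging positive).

M_Y = 84.11 kN·m

Insert a hinge at Y; M_Y is the redundant, and each span becomes simply supported.
End slopes at the hinge Y, treating each span as simply supported:
  span XY: point load 164.5 at a = 2.7: Pab(L + a)/(6LEI) = 213.2/EI
  span XY: UDL 14: wL³/(24EI) = 53.16/EI
  relative rotation θ_0 = (266.3 + 0)/EI = 266.3/EI
A unit hogging moment at Y produces rotation L₁/(3EI) + L₂/(3EI) = 3.167/EI.
Compatibility: M_Y·(L₁+L₂)/(3EI) = θ_0, giving M_Y = 84.11 kN·m (hogging).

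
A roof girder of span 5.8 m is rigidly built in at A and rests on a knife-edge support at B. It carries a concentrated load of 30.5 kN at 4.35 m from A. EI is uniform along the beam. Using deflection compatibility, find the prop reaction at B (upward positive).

R_B = 19.3 kN

Choose R_B as the redundant. The primary structure is the cantilever fixed at A.
Primary-structure tip deflection at B by superposition:
  point load 30.5 at a = 4.35: Pa²(3L − a)/(6EI) = 1255/EI
Tip deflection under a unit load at B: L³/(3EI) = 65.04/EI.
Compatibility at B: δ_0 − R_B·δ_{BB} = 0, so R_B = 1255/65.04 = 19.3 kN.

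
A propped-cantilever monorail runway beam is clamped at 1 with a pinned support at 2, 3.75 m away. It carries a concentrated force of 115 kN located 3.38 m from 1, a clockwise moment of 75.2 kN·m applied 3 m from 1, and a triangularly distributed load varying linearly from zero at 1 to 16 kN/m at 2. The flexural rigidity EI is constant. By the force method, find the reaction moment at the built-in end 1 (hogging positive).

M_1 = 1.105 kN·m

Take the reaction at 2 as the redundant and release it; the primary structure is a cantilever fixed at 1.
Downward deflection at the released point 2 due to the loads:
  point load 115 at a = 3.38: Pa²(3L − a)/(6EI) = 1723/EI
  clockwise couple 75.2 at a = 3: M₀a(2L − a)/(2EI) = 507.6/EI
  triangular load, peak 16 at the free end: 11w₀L⁴/(120EI) = 290/EI
  δ_0 = 2521/EI
Tip deflection under a unit load at 2: L³/(3EI) = 17.58/EI.
Compatibility at 2: δ_0 − R_2·δ_{22} = 0, so R_2 = 2521/17.58 = 143.4 kN.
Moment equilibrium about 1: M_1 = Σ(load moments about 1) − R_2·L = 538.9 − 143.4×3.75 = 1.105 kN·m.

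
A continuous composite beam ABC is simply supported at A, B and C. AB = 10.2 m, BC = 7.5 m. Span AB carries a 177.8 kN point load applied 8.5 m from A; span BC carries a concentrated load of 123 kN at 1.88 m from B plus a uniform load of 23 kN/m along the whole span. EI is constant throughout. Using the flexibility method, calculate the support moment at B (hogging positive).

Take M_B as the redundant. Released structure: two simple spans AB and BC with a hinge at B.
Rotations at B on the released spans (each span's end-slope, ×1/EI):
  span AB: point load 177.8 at a = 8.5: Pab(L + a)/(6LEI) = 785/EI
  span BC: point load 123 at a = 1.88: Pab(L + b)/(6LEI) = 378.9/EI
  span BC: UDL 23: wL³/(24EI) = 404.3/EI
  relative rotation θ_0 = (785 + 783.2)/EI = 1568/EI
A unit hogging moment at B produces rotation L₁/(3EI) + L₂/(3EI) = 5.9/EI.
Slope continuity at B: θ_0 = M_B·5.9/EI, so M_B = 1568/5.9 = 265.8 kN·m (hogging).

M_B = 265.8 kN·m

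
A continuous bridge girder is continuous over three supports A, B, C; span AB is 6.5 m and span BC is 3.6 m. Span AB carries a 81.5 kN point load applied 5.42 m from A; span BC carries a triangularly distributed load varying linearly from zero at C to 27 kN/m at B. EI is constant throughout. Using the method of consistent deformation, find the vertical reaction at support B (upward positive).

R_B = 122.6 kN

Take M_B as the redundant. Released structure: two simple spans AB and BC with a hinge at B.
Rotations at B on the released spans (each span's end-slope, ×1/EI):
  span AB: point load 81.5 at a = 5.42: Pab(L + a)/(6LEI) = 145.8/EI
  span BC: triangular load, peak 27: w₀L³/(45EI) = 27.99/EI
  relative rotation θ_0 = (145.8 + 27.99)/EI = 173.8/EI
A unit hogging moment at B produces rotation L₁/(3EI) + L₂/(3EI) = 3.367/EI.
Slope continuity at B: θ_0 = M_B·3.367/EI, so M_B = 173.8/3.367 = 51.63 kN·m (hogging).
Span AB, ΣM about A with M_B applied at B: R_B^{AB}·6.5 = 441.7 + 51.63, so R_B^{AB} = 75.9 kN and R_A = 81.5 − 75.9 = 5.599 kN.
Span BC, ΣM about C: R_B^{BC}·3.6 = 116.6 + 51.63, so R_B^{BC} = 46.74 kN and R_C = 48.6 − 46.74 = 1.86 kN.
R_B = 75.9 + 46.74 = 122.6 kN.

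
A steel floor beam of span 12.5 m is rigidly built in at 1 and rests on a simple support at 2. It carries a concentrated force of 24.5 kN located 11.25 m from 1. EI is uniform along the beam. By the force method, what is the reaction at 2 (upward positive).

Choose R_2 as the redundant. The primary structure is the cantilever fixed at 1.
Deflection at 2 on the released cantilever, summing each load's contribution:
  point load 24.5 at a = 11.25: Pa²(3L − a)/(6EI) = 13566/EI
Flexibility coefficient — unit upward force at 2: δ_{22} = L³/(3EI) = 651/EI.
The prop prevents deflection at 2: R_2 = δ_0/δ_{22} = 13566/651 = 20.84 kN.

R_2 = 20.84 kN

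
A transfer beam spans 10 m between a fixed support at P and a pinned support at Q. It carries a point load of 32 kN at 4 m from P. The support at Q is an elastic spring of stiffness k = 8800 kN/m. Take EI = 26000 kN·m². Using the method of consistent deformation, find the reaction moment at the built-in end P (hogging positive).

M_P = 62.02 kN·m

Release the roller at Q. Primary structure: cantilever fixed at P.
Free-end deflection of the primary structure under the applied loading (downward +):
  point load 32 at a = 4: Pa²(3L − a)/(6EI) = 2219/EI
Flexibility coefficient — unit upward force at Q: δ_{QQ} = L³/(3EI) = 333.3/EI.
With EI = 26000 kN·m²: δ_0 = 0.085333 m and δ_{QQ} = 0.012821 m/kN.
Compatibility — the spring shortens by R_Q/k under the reaction it provides: δ_0 − R_Q·δ_{QQ} = R_Q/k. With 1/k = 0.000114 m/kN, R_Q = δ_0 / (δ_{QQ} + 1/k) = 0.085333 / (0.012821 + 0.000114) = 6.598 kN.
Moment equilibrium about P: M_P = Σ(load moments about P) − R_Q·L = 128 − 6.598×10 = 62.02 kN·m.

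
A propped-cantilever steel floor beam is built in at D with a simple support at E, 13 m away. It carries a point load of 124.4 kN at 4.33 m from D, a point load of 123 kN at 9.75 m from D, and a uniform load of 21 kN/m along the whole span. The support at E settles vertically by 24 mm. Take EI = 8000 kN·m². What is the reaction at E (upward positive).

Take the reaction at E as the redundant and release it; the primary structure is a cantilever fixed at D.
Free-end deflection of the primary structure under the applied loading (downward +):
  point load 124.4 at a = 4.33: Pa²(3L − a)/(6EI) = 13477/EI
  point load 123 at a = 9.75: Pa²(3L − a)/(6EI) = 57002/EI
  UDL 21: wL⁴/(8EI) = 74973/EI
  δ_0 = 145452/EI
Tip deflection under a unit load at E: L³/(3EI) = 732.3/EI.
With EI = 8000 kN·m²: δ_0 = 18.181 m and δ_{EE} = 0.091542 m/kN.
Compatibility — the beam at E must follow the support down by 0.024 m: δ_0 − R_E·δ_{EE} = 0.024, so R_E = (18.181 − 0.024)/0.091542 = 198.4 kN.

R_E = 198.4 kN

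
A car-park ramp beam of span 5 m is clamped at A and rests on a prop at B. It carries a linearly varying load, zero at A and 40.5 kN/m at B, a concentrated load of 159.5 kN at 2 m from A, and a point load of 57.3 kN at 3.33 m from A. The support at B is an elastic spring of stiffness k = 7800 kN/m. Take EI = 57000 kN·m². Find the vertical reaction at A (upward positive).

R_A = 217.2 kN

Take the reaction at B as the redundant and release it; the primary structure is a cantilever fixed at A.
Deflection at B on the released cantilever, summing each load's contribution:
  triangular load, peak 40.5 at the free end: 11w₀L⁴/(120EI) = 2320/EI
  point load 159.5 at a = 2: Pa²(3L − a)/(6EI) = 1382/EI
  point load 57.3 at a = 3.33: Pa²(3L − a)/(6EI) = 1236/EI
  δ_0 = 4938/EI
Flexibility coefficient — unit upward force at B: δ_{BB} = L³/(3EI) = 41.67/EI.
With EI = 57000 kN·m²: δ_0 = 0.08664 m and δ_{BB} = 0.000731 m/kN.
Compatibility — the spring shortens by R_B/k under the reaction it provides: δ_0 − R_B·δ_{BB} = R_B/k. With 1/k = 0.000128 m/kN, R_B = δ_0 / (δ_{BB} + 1/k) = 0.08664 / (0.000731 + 0.000128) = 100.8 kN.
Vertical equilibrium: R_A = ΣP − R_B = 318.1 − 100.8 = 217.2 kN.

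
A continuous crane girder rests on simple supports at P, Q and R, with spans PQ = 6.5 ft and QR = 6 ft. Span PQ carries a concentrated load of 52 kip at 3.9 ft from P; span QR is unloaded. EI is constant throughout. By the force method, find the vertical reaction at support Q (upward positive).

R_Q = 42.02 kip

Take M_Q as the redundant. Released structure: two simple spans PQ and QR with a hinge at Q.
Rotations at Q on the released spans (each span's end-slope, ×1/EI):
  span PQ: point load 52 at a = 3.9: Pab(L + a)/(6LEI) = 140.6/EI
  relative rotation θ_0 = (140.6 + 0)/EI = 140.6/EI
A unit hogging moment at Q produces rotation L₁/(3EI) + L₂/(3EI) = 4.167/EI.
Compatibility: M_Q·(L₁+L₂)/(3EI) = θ_0, giving M_Q = 33.75 kip·ft (hogging).
Span PQ, ΣM about P with M_Q applied at Q: R_Q^{PQ}·6.5 = 202.8 + 33.75, so R_Q^{PQ} = 36.39 kip and R_P = 52 − 36.39 = 15.61 kip.
Span QR, ΣM about R: R_Q^{QR}·6 = 0 + 33.75, so R_Q^{QR} = 5.624 kip and R_R = 0 − 5.624 = -5.624 kip.
R_Q = 36.39 + 5.624 = 42.02 kip.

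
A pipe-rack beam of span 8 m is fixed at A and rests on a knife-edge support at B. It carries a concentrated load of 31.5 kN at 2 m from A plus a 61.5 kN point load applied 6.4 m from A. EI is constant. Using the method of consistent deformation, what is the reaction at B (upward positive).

Take the reaction at B as the redundant and release it; the primary structure is a cantilever fixed at A.
Downward deflection at the released point B due to the loads:
  point load 31.5 at a = 2: Pa²(3L − a)/(6EI) = 462/EI
  point load 61.5 at a = 6.4: Pa²(3L − a)/(6EI) = 7389/EI
  δ_0 = 7851/EI
Tip deflection under a unit load at B: L³/(3EI) = 170.7/EI.
The prop prevents deflection at B: R_B = δ_0/δ_{BB} = 7851/170.7 = 46 kN.

R_B = 46 kN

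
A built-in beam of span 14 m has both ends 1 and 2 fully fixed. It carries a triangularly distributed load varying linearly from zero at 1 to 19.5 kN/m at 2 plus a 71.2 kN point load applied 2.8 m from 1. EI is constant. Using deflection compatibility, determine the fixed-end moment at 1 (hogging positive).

Release both end moments; the primary structure is a simply-supported span 12 with redundants M_1 and M_2.
On the primary (simply-supported) span, the end slopes from the loading are:
  at 1: triangular load, peak 19.5: 7w₀L³/(360EI) = 1040/EI
  at 2: triangular load, peak 19.5: w₀L³/(45EI) = 1189/EI
  at 1: point load 71.2 at a = 2.8: Pab(L + b)/(6LEI) = 669.8/EI
  at 2: point load 71.2 at a = 2.8: Pab(L + a)/(6LEI) = 446.6/EI
  θ_10 = 1710/EI,  θ_20 = 1636/EI
Flexibility coefficients: a unit moment at one end gives L/(3EI) there and L/(6EI) at the far end, so f₁₁ = f₂₂ = 4.667/EI and f₁₂ = f₂₁ = 2.333/EI.
Compatibility — zero rotation at each built-in end:
  4.667 M_1 + 2.333 M_2 = 1710
  2.333 M_1 + 4.667 M_2 = 1636
Solving the pair gives M_1 = 255 kN·m and M_2 = 223 kN·m (hogging).

M_1 = 255 kN·m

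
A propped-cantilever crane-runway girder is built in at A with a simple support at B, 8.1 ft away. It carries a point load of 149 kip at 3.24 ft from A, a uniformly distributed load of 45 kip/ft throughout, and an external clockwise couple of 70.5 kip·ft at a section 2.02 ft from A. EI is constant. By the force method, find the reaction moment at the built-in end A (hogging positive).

M_A = 625.1 kip·ft

Release the roller at B. Primary structure: cantilever fixed at A.
Primary-structure tip deflection at B by superposition:
  point load 149 at a = 3.24: Pa²(3L − a)/(6EI) = 5490/EI
  UDL 45: wL⁴/(8EI) = 24214/EI
  clockwise couple 70.5 at a = 2.02: M₀a(2L − a)/(2EI) = 1010/EI
  δ_0 = 30714/EI
Flexibility coefficient — unit upward force at B: δ_{BB} = L³/(3EI) = 177.1/EI.
The prop prevents deflection at B: R_B = δ_0/δ_{BB} = 30714/177.1 = 173.4 kip.
Moment equilibrium about A: M_A = Σ(load moments about A) − R_B·L = 2029 − 173.4×8.1 = 625.1 kip·ft.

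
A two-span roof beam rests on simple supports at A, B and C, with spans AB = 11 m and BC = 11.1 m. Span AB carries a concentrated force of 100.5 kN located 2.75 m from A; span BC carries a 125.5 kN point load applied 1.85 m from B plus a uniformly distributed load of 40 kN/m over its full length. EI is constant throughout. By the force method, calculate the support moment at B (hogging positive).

M_B = 463 kN·m

Take M_B as the redundant. Released structure: two simple spans AB and BC with a hinge at B.
Rotations at B on the released spans (each span's end-slope, ×1/EI):
  span AB: point load 100.5 at a = 2.75: Pab(L + a)/(6LEI) = 475/EI
  span BC: point load 125.5 at a = 1.85: Pab(L + b)/(6LEI) = 656.2/EI
  span BC: UDL 40: wL³/(24EI) = 2279/EI
  relative rotation θ_0 = (475 + 2936)/EI = 3411/EI
A unit hogging moment at B produces rotation L₁/(3EI) + L₂/(3EI) = 7.367/EI.
Compatibility: M_B·(L₁+L₂)/(3EI) = θ_0, giving M_B = 463 kN·m (hogging).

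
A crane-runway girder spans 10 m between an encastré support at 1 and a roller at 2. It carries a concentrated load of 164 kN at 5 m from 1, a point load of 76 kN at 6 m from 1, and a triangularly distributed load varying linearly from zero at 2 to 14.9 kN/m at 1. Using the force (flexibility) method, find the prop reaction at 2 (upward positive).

R_2 = 98.98 kN

Take the reaction at 2 as the redundant and release it; the primary structure is a cantilever fixed at 1.
Primary-structure tip deflection at 2 by superposition:
  point load 164 at a = 5: Pa²(3L − a)/(6EI) = 17083/EI
  point load 76 at a = 6: Pa²(3L − a)/(6EI) = 10944/EI
  triangular load, peak 14.9 at the fixed end: w₀L⁴/(30EI) = 4967/EI
  δ_0 = 32994/EI
Tip deflection under a unit load at 2: L³/(3EI) = 333.3/EI.
Compatibility at 2: δ_0 − R_2·δ_{22} = 0, so R_2 = 32994/333.3 = 98.98 kN.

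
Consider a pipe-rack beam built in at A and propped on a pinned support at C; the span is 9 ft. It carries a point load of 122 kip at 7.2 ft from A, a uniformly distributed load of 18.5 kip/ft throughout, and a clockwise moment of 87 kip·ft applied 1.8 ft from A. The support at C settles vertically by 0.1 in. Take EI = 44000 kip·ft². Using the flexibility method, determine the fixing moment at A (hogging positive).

Take the reaction at C as the redundant and release it; the primary structure is a cantilever fixed at A.
Downward deflection at the released point C due to the loads:
  point load 122 at a = 7.2: Pa²(3L − a)/(6EI) = 20871/EI
  UDL 18.5: wL⁴/(8EI) = 15172/EI
  clockwise couple 87 at a = 1.8: M₀a(2L − a)/(2EI) = 1268/EI
  δ_0 = 37312/EI
Flexibility coefficient — unit upward force at C: δ_{CC} = L³/(3EI) = 243/EI.
With EI = 44000 kip·ft²: δ_0 = 0.84799 ft and δ_{CC} = 0.005523 ft/kip.
Compatibility — the beam at C must follow the support down by 0.008333 ft: δ_0 − R_C·δ_{CC} = 0.008333, so R_C = (0.84799 − 0.008333)/0.005523 = 152 kip.
Moment equilibrium about A: M_A = Σ(load moments about A) − R_C·L = 1715 − 152×9 = 346.3 kip·ft.

M_A = 346.3 kip·ft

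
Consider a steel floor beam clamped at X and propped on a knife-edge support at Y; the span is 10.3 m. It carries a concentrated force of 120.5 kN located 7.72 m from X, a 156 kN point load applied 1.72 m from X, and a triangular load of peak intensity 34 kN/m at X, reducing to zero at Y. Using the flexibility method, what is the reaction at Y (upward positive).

Release the roller at Y. Primary structure: cantilever fixed at X.
Free-end deflection of the primary structure under the applied loading (downward +):
  point load 120.5 at a = 7.72: Pa²(3L − a)/(6EI) = 27745/EI
  point load 156 at a = 1.72: Pa²(3L − a)/(6EI) = 2244/EI
  triangular load, peak 34 at the fixed end: w₀L⁴/(30EI) = 12756/EI
  δ_0 = 42745/EI
Flexibility coefficient — unit upward force at Y: δ_{YY} = L³/(3EI) = 364.2/EI.
The prop prevents deflection at Y: R_Y = δ_0/δ_{YY} = 42745/364.2 = 117.4 kN.

R_Y = 117.4 kN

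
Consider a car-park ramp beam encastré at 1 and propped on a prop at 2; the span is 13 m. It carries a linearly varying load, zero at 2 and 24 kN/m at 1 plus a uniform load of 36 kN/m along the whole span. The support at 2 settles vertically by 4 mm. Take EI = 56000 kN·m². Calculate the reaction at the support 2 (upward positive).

R_2 = 206.4 kN

Release the roller at 2. Primary structure: cantilever fixed at 1.
Deflection at 2 on the released cantilever, summing each load's contribution:
  triangular load, peak 24 at the fixed end: w₀L⁴/(30EI) = 22849/EI
  UDL 36: wL⁴/(8EI) = 128524/EI
  δ_0 = 151373/EI
Tip deflection under a unit load at 2: L³/(3EI) = 732.3/EI.
With EI = 56000 kN·m²: δ_0 = 2.7031 m and δ_{22} = 0.013077 m/kN.
Compatibility — the beam at 2 must follow the support down by 0.004 m: δ_0 − R_2·δ_{22} = 0.004, so R_2 = (2.7031 − 0.004)/0.013077 = 206.4 kN.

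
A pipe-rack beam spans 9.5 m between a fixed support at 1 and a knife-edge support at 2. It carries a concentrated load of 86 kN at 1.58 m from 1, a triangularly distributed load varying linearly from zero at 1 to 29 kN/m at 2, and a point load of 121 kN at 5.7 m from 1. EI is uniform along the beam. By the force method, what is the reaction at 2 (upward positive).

R_2 = 131.4 kN

Choose R_2 as the redundant. The primary structure is the cantilever fixed at 1.
Downward deflection at the released point 2 due to the loads:
  point load 86 at a = 1.58: Pa²(3L − a)/(6EI) = 963.2/EI
  triangular load, peak 29 at the free end: 11w₀L⁴/(120EI) = 21652/EI
  point load 121 at a = 5.7: Pa²(3L − a)/(6EI) = 14939/EI
  δ_0 = 37554/EI
Tip deflection under a unit load at 2: L³/(3EI) = 285.8/EI.
Compatibility at 2: δ_0 − R_2·δ_{22} = 0, so R_2 = 37554/285.8 = 131.4 kN.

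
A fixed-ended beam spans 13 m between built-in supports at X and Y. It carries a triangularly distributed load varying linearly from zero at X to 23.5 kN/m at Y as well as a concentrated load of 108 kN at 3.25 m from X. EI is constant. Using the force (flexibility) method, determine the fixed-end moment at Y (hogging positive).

M_Y = 264.4 kN·m

Take the two fixed-end moments M_X, M_Y as redundants; the released structure is the simple span XY.
On the primary (simply-supported) span, the end slopes from the loading are:
  at X: triangular load, peak 23.5: 7w₀L³/(360EI) = 1004/EI
  at Y: triangular load, peak 23.5: w₀L³/(45EI) = 1147/EI
  at X: point load 108 at a = 3.25: Pab(L + b)/(6LEI) = 998.2/EI
  at Y: point load 108 at a = 3.25: Pab(L + a)/(6LEI) = 713/EI
  θ_X0 = 2002/EI,  θ_Y0 = 1860/EI
Flexibility coefficients: a unit moment at one end gives L/(3EI) there and L/(6EI) at the far end, so f₁₁ = f₂₂ = 4.333/EI and f₁₂ = f₂₁ = 2.167/EI.
Compatibility — zero rotation at each built-in end:
  4.333 M_X + 2.167 M_Y = 2002
  2.167 M_X + 4.333 M_Y = 1860
Solving the pair gives M_X = 329.8 kN·m and M_Y = 264.4 kN·m (hogging).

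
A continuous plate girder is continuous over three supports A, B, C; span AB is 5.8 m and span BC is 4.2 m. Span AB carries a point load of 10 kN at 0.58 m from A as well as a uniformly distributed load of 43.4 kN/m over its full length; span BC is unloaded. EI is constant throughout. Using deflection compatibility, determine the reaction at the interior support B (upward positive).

Release continuity at B by inserting a hinge; the redundant is the internal moment M_B. The primary structure is two simply-supported spans AB and BC.
Discontinuity in slope at B on the released structure — sum the simple-span end rotations:
  span AB: point load 10 at a = 0.58: Pab(L + a)/(6LEI) = 5.551/EI
  span AB: UDL 43.4: wL³/(24EI) = 352.8/EI
  relative rotation θ_0 = (358.4 + 0)/EI = 358.4/EI
A unit hogging moment at B produces rotation L₁/(3EI) + L₂/(3EI) = 3.333/EI.
Slope continuity at B: θ_0 = M_B·3.333/EI, so M_B = 358.4/3.333 = 107.5 kN·m (hogging).
Span AB, ΣM about A with M_B applied at B: R_B^{AB}·5.8 = 735.8 + 107.5, so R_B^{AB} = 145.4 kN and R_A = 261.7 − 145.4 = 116.3 kN.
Span BC, ΣM about C: R_B^{BC}·4.2 = 0 + 107.5, so R_B^{BC} = 25.6 kN and R_C = 0 − 25.6 = -25.6 kN.
R_B = 145.4 + 25.6 = 171 kN.

R_B = 171 kN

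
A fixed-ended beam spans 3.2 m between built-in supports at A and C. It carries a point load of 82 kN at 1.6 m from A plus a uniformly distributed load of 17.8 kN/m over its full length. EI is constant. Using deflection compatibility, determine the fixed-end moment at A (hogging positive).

M_A = 47.99 kN·m

Release both end moments; the primary structure is a simply-supported span AC with redundants M_A and M_C.
Simple-span end rotations at A and C under the given loads:
  at A: point load 82 at a = 1.6: Pab(L + b)/(6LEI) = 52.48/EI
  at C: point load 82 at a = 1.6: Pab(L + a)/(6LEI) = 52.48/EI
  at A: UDL 17.8: wL³/(24EI) = 24.3/EI
  at C: UDL 17.8: wL³/(24EI) = 24.3/EI
  θ_A0 = 76.78/EI,  θ_C0 = 76.78/EI
Flexibility coefficients: a unit moment at one end gives L/(3EI) there and L/(6EI) at the far end, so f₁₁ = f₂₂ = 1.067/EI and f₁₂ = f₂₁ = 0.5333/EI.
Compatibility — zero rotation at each built-in end:
  1.067 M_A + 0.5333 M_C = 76.78
  0.5333 M_A + 1.067 M_C = 76.78
Solving the pair gives M_A = 47.99 kN·m and M_C = 47.99 kN·m (hogging).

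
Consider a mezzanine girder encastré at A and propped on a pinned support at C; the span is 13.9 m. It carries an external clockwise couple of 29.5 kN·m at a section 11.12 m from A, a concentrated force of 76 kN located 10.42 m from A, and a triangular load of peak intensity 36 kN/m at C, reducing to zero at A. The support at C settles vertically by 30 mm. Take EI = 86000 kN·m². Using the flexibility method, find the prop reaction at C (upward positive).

Release the roller at C. Primary structure: cantilever fixed at A.
Free-end deflection of the primary structure under the applied loading (downward +):
  clockwise couple 29.5 at a = 11.12: M₀a(2L − a)/(2EI) = 2736/EI
  point load 76 at a = 10.42: Pa²(3L − a)/(6EI) = 43019/EI
  triangular load, peak 36 at the free end: 11w₀L⁴/(120EI) = 123189/EI
  δ_0 = 168945/EI
Flexibility coefficient — unit upward force at C: δ_{CC} = L³/(3EI) = 895.2/EI.
With EI = 86000 kN·m²: δ_0 = 1.9645 m and δ_{CC} = 0.010409 m/kN.
Compatibility — the beam at C must follow the support down by 0.03 m: δ_0 − R_C·δ_{CC} = 0.03, so R_C = (1.9645 − 0.03)/0.010409 = 185.8 kN.

R_C = 185.8 kN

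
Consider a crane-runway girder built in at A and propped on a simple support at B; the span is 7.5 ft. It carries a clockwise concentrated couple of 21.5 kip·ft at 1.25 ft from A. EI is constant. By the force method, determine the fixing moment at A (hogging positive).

M_A = 11.65 kip·ft

Release the roller at B. Primary structure: cantilever fixed at A.
Free-end deflection of the primary structure under the applied loading (downward +):
  clockwise couple 21.5 at a = 1.25: M₀a(2L − a)/(2EI) = 184.8/EI
Tip deflection under a unit load at B: L³/(3EI) = 140.6/EI.
Compatibility at B: δ_0 − R_B·δ_{BB} = 0, so R_B = 184.8/140.6 = 1.314 kip.
Moment equilibrium about A: M_A = Σ(load moments about A) − R_B·L = 21.5 − 1.314×7.5 = 11.65 kip·ft.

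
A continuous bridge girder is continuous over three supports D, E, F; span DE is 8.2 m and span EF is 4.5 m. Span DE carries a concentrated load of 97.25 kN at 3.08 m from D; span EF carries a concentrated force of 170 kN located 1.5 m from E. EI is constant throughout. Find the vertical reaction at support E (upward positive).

R_E = 195.7 kN

Take M_E as the redundant. Released structure: two simple spans DE and EF with a hinge at E.
End slopes at the hinge E, treating each span as simply supported:
  span DE: point load 97.25 at a = 3.08: Pab(L + a)/(6LEI) = 351.6/EI
  span EF: point load 170 at a = 1.5: Pab(L + b)/(6LEI) = 212.5/EI
  relative rotation θ_0 = (351.6 + 212.5)/EI = 564.1/EI
A unit hogging moment at E produces rotation L₁/(3EI) + L₂/(3EI) = 4.233/EI.
Slope continuity at E: θ_0 = M_E·4.233/EI, so M_E = 564.1/4.233 = 133.3 kN·m (hogging).
Span DE, ΣM about D with M_E applied at E: R_E^{DE}·8.2 = 299.5 + 133.3, so R_E^{DE} = 52.78 kN and R_D = 97.25 − 52.78 = 44.47 kN.
Span EF, ΣM about F: R_E^{EF}·4.5 = 510 + 133.3, so R_E^{EF} = 142.9 kN and R_F = 170 − 142.9 = 27.05 kN.
R_E = 52.78 + 142.9 = 195.7 kN.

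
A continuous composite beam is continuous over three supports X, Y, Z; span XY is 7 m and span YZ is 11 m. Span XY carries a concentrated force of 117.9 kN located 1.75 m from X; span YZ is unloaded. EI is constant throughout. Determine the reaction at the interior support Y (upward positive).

Insert a hinge at Y; M_Y is the redundant, and each span becomes simply supported.
Rotations at Y on the released spans (each span's end-slope, ×1/EI):
  span XY: point load 117.9 at a = 1.75: Pab(L + a)/(6LEI) = 225.7/EI
  relative rotation θ_0 = (225.7 + 0)/EI = 225.7/EI
A unit hogging moment at Y produces rotation L₁/(3EI) + L₂/(3EI) = 6/EI.
Slope continuity at Y: θ_0 = M_Y·6/EI, so M_Y = 225.7/6 = 37.61 kN·m (hogging).
Span XY, ΣM about X with M_Y applied at Y: R_Y^{XY}·7 = 206.3 + 37.61, so R_Y^{XY} = 34.85 kN and R_X = 117.9 − 34.85 = 83.05 kN.
Span YZ, ΣM about Z: R_Y^{YZ}·11 = 0 + 37.61, so R_Y^{YZ} = 3.419 kN and R_Z = 0 − 3.419 = -3.419 kN.
R_Y = 34.85 + 3.419 = 38.27 kN.

R_Y = 38.27 kN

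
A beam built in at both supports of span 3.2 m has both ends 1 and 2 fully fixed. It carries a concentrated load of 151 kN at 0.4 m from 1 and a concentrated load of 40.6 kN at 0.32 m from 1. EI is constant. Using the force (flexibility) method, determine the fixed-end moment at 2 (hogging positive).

Release both end moments; the primary structure is a simply-supported span 12 with redundants M_1 and M_2.
End rotations of the released simple span under the applied load (×1/EI):
  at 1: point load 151 at a = 0.4: Pab(L + b)/(6LEI) = 52.85/EI
  at 2: point load 151 at a = 0.4: Pab(L + a)/(6LEI) = 31.71/EI
  at 1: point load 40.6 at a = 0.32: Pab(L + b)/(6LEI) = 11.85/EI
  at 2: point load 40.6 at a = 0.32: Pab(L + a)/(6LEI) = 6.86/EI
  θ_10 = 64.7/EI,  θ_20 = 38.57/EI
Flexibility coefficients: a unit moment at one end gives L/(3EI) there and L/(6EI) at the far end, so f₁₁ = f₂₂ = 1.067/EI and f₁₂ = f₂₁ = 0.5333/EI.
Compatibility — zero rotation at each built-in end:
  1.067 M_1 + 0.5333 M_2 = 64.7
  0.5333 M_1 + 1.067 M_2 = 38.57
Solving the pair gives M_1 = 56.77 kN·m and M_2 = 7.776 kN·m (hogging).

M_2 = 7.776 kN·m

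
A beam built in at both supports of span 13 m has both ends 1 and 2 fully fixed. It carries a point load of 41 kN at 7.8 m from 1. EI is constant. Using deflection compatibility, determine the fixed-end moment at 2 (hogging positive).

M_2 = 76.75 kN·m

Take the two fixed-end moments M_1, M_2 as redundants; the released structure is the simple span 12.
End rotations of the released simple span under the applied load (×1/EI):
  at 1: point load 41 at a = 7.8: Pab(L + b)/(6LEI) = 388/EI
  at 2: point load 41 at a = 7.8: Pab(L + a)/(6LEI) = 443.5/EI
  θ_10 = 388/EI,  θ_20 = 443.5/EI
Flexibility coefficients: a unit moment at one end gives L/(3EI) there and L/(6EI) at the far end, so f₁₁ = f₂₂ = 4.333/EI and f₁₂ = f₂₁ = 2.167/EI.
Compatibility — zero rotation at each built-in end:
  4.333 M_1 + 2.167 M_2 = 388
  2.167 M_1 + 4.333 M_2 = 443.5
Solving the pair gives M_1 = 51.17 kN·m and M_2 = 76.75 kN·m (hogging).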